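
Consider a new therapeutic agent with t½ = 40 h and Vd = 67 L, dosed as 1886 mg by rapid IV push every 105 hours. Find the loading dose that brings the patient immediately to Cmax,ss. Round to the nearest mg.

2251 mg

f = (1/2)^(105/40) ≈ 0.162105; accumulation ratio R = 1/(1−f) ≈ 1.19347.
Loading dose to hit Cmax,ss on first dose: D_load = D_maint·R ≈ 1886 × 1.19347 ≈ 2250.88 mg.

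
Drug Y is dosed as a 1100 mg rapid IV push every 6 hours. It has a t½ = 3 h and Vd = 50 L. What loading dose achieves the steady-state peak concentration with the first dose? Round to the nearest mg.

f = (1/2)^(6/3) ≈ 0.250000; accumulation ratio R = 1/(1−f) ≈ 1.33333.
Loading dose to hit Cmax,ss on first dose: D_load = D_maint·R ≈ 1100 × 1.33333 ≈ 1466.66 mg.

1467 mg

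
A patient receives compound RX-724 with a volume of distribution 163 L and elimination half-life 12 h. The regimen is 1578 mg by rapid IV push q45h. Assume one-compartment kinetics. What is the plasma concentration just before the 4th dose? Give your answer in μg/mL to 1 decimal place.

0.8 μg/mL

f = (1/2)^(τ/t½) = (1/2)^(45/12) ≈ 0.0743.
C₀ = D/Vd = 1578/163 ≈ 9.681 μg/mL.
Before the 4th dose, 3 doses have been given. Superposition: Cmin = C₀·(f + f² + … + f^3).
≈ 9.681 × (0.0743 + 0.0055 + 0.0004) ≈ 9.681 × 0.0802 ≈ 0.776 μg/mL.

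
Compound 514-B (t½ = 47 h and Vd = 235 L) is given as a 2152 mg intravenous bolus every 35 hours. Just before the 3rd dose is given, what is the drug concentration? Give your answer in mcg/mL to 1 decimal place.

f = (1/2)^(τ/t½) = (1/2)^(35/47) ≈ 0.5968.
C₀ = D/Vd = 2152/235 ≈ 9.157 mcg/mL.
Before the 3rd dose, 2 doses have been given. Superposition: Cmin = C₀·(f + f²).
≈ 9.157 × (0.5968 + 0.3562) ≈ 9.157 × 0.9530 ≈ 8.727 mcg/mL.

8.7 mcg/mL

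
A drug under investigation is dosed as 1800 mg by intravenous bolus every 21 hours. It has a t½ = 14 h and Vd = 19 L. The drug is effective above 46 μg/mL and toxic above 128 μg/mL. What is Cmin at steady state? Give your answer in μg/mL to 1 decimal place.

τ/t½ = 21/14 ≈ 1.5, so fraction remaining f = (1/2)^(21/14) ≈ 0.3536.
Single-dose peak C₀ = D/Vd = 1800/19 ≈ 94.737 μg/mL.
Steady-state trough Cmin,ss = C₀·f/(1−f) ≈ 94.737 × 0.3536/0.6464 ≈ 51.824 μg/mL.
Trough 51.8 μg/mL vs MEC 46 μg/mL: adequate.

51.8 μg/mL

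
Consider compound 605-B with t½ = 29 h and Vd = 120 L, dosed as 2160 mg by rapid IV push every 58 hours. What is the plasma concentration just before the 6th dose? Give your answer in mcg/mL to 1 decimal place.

6.0 mcg/mL

f = (1/2)^(τ/t½) = (1/2)^(58/29) ≈ 0.2500.
C₀ = D/Vd = 2160/120 ≈ 18.000 mcg/mL.
Before the 6th dose, 5 doses have been given. Superposition: Cmin = C₀·(f + f² + … + f^5).
≈ 18.000 × (0.2500 + 0.0625 + 0.0156 + 0.0039 + 0.0010) ≈ 18.000 × 0.3330 ≈ 5.994 mcg/mL.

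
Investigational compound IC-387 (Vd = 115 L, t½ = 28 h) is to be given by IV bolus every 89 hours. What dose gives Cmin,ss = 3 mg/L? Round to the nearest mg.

2779 mg

τ/t½ = 89/28 ≈ 3.1786, so f = (1/2)^(89/28) ≈ 0.110447.
Cmin,ss = (D/Vd)·f/(1−f), so D = Cmin,ss·Vd·(1−f)/f.
D = 3 × 115 × (1−f)/f ≈ 3 × 115 × 8.05412 ≈ 2778.67 mg.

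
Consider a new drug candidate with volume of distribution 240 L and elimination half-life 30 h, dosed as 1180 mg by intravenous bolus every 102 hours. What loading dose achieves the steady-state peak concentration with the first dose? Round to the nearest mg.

f = (1/2)^(102/30) ≈ 0.094732; accumulation ratio R = 1/(1−f) ≈ 1.10465.
Loading dose to hit Cmax,ss on first dose: D_load = D_maint·R ≈ 1180 × 1.10465 ≈ 1303.49 mg.

1303 mg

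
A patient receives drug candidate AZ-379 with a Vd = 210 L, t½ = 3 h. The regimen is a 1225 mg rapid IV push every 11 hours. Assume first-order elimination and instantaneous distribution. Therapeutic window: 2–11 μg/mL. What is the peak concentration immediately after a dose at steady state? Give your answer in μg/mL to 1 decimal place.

6.3 μg/mL

k = ln2/t½ = ln2/3 ≈ 0.231049 h⁻¹; fraction remaining f = e^(−kτ) = e^(−0.231049×11) ≈ 0.0787.
At steady state, accumulation factor R = 1/(1 − e^(−kτ)) ≈ 1.0854.
Each bolus raises the concentration by D/Vd = 1225/210 ≈ 5.833 μg/mL.
Steady-state peak Cmax,ss = C₀·R ≈ 5.833 × 1.0854 ≈ 6.331 μg/mL.
Peak 6.3 μg/mL vs MTC 11 μg/mL: below toxic threshold.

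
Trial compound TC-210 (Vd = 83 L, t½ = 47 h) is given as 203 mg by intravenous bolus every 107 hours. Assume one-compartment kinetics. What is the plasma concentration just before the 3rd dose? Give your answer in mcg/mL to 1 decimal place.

f = (1/2)^(τ/t½) = (1/2)^(107/47) ≈ 0.2064.
C₀ = D/Vd = 203/83 ≈ 2.446 mcg/mL.
Before the 3rd dose, 2 doses have been given. Superposition: Cmin = C₀·(f + f²).
≈ 2.446 × (0.2064 + 0.0426) ≈ 2.446 × 0.2490 ≈ 0.609 mcg/mL.

0.6 mcg/mL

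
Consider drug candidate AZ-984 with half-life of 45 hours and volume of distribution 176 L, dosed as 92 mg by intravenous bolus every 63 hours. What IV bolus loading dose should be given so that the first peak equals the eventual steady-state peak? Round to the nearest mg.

f = (1/2)^(63/45) ≈ 0.378929; accumulation ratio R = 1/(1−f) ≈ 1.61012.
Loading dose to hit Cmax,ss on first dose: D_load = D_maint·R ≈ 92 × 1.61012 ≈ 148.13 mg.

148 mg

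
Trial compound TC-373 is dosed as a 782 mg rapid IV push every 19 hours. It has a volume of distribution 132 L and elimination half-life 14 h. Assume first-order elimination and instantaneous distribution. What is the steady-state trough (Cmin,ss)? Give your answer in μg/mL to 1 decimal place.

Over one 19-h interval, 19/14 ≈ 1.3571 half-lives elapse, leaving f ≈ 0.3904 of each dose.
Single-dose peak C₀ = D/Vd = 782/132 ≈ 5.924 μg/mL.
Steady-state trough Cmin,ss = C₀·f/(1−f) ≈ 5.924 × 0.3904/0.6096 ≈ 3.794 μg/mL.

3.8 μg/mL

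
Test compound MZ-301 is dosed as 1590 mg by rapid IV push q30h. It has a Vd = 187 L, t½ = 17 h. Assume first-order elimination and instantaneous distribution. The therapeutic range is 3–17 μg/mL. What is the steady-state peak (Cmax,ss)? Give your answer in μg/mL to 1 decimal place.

12.0 μg/mL

k = ln2/t½ = ln2/17 ≈ 0.040773 h⁻¹; fraction remaining f = e^(−kτ) = e^(−0.040773×30) ≈ 0.2943.
At steady state, accumulation factor R = 1/(1 − e^(−kτ)) ≈ 1.4170.
Each bolus raises the concentration by D/Vd = 1590/187 ≈ 8.503 μg/mL.
Cmax,ss = C₀/(1 − f) ≈ 8.503/0.7057 ≈ 12.049 μg/mL.
Peak 12.0 μg/mL vs MTC 17 μg/mL: below toxic threshold.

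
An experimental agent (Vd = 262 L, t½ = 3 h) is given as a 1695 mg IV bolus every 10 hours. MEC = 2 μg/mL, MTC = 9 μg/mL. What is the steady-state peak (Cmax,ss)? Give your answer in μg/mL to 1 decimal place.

7.2 μg/mL

Over one 10-h interval, 10/3 ≈ 3.3333 half-lives elapse, leaving f ≈ 0.0992 of each dose.
Accumulation ratio R = 1/(1 − f) ≈ 1/0.9008 ≈ 1.1101.
Each bolus raises the concentration by D/Vd = 1695/262 ≈ 6.469 μg/mL.
Steady-state peak Cmax,ss = C₀·R ≈ 6.469 × 1.1101 ≈ 7.181 μg/mL.
Peak 7.2 μg/mL vs MTC 9 μg/mL: below toxic threshold.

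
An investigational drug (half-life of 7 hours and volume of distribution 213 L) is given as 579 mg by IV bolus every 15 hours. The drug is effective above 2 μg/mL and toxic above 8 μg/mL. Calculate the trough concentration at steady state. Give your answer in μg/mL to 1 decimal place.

k = ln2/t½ = ln2/7 ≈ 0.099021 h⁻¹; fraction remaining f = e^(−kτ) = e^(−0.099021×15) ≈ 0.2264.
Single-dose peak C₀ = D/Vd = 579/213 ≈ 2.718 μg/mL.
Steady-state trough Cmin,ss = C₀·f/(1−f) ≈ 2.718 × 0.2264/0.7736 ≈ 0.795 μg/mL.
Trough 0.8 μg/mL vs MEC 2 μg/mL: subtherapeutic.

0.8 μg/mL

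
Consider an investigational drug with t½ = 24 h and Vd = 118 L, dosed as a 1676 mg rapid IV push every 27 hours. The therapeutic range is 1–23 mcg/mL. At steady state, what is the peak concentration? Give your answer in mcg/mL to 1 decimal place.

k = ln2/t½ = ln2/24 ≈ 0.028881 h⁻¹; fraction remaining f = e^(−kτ) = e^(−0.028881×27) ≈ 0.4585.
At steady state, accumulation factor R = 1/(1 − e^(−kτ)) ≈ 1.8467.
Each bolus raises the concentration by D/Vd = 1676/118 ≈ 14.203 mcg/mL.
Steady-state peak Cmax,ss = C₀·R ≈ 14.203 × 1.8467 ≈ 26.229 mcg/mL.
Peak 26.2 mcg/mL vs MTC 23 mcg/mL: exceeds toxic threshold.

26.2 mcg/mL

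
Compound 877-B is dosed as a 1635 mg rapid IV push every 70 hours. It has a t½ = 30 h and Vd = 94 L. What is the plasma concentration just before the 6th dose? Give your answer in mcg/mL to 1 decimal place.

4.3 mcg/mL

f = (1/2)^(τ/t½) = (1/2)^(70/30) ≈ 0.1984.
C₀ = D/Vd = 1635/94 ≈ 17.394 mcg/mL.
Before the 6th dose, 5 doses have been given. Superposition: Cmin = C₀·(f + f² + … + f^5).
≈ 17.394 × (0.1984 + 0.0394 + 0.0078 + 0.0015 + 0.0003) ≈ 17.394 × 0.2474 ≈ 4.303 mcg/mL.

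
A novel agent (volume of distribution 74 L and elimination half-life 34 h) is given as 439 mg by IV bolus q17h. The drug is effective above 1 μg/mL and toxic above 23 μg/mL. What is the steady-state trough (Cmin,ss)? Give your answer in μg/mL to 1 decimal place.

14.3 μg/mL

Over one 17-h interval, 17/34 ≈ 0.5 half-lives elapse, leaving f ≈ 0.7071 of each dose.
At steady state, accumulation factor R = 1/(1 − e^(−kτ)) ≈ 3.4141.
Each bolus raises the concentration by D/Vd = 439/74 ≈ 5.932 μg/mL.
Steady-state peak Cmax,ss = C₀·R ≈ 5.932 × 3.4141 ≈ 20.252 μg/mL.
Steady-state trough Cmin,ss = Cmax,ss·f ≈ 20.252 × 0.7071 ≈ 14.320 μg/mL.
Trough 14.3 μg/mL vs MEC 1 μg/mL: adequate.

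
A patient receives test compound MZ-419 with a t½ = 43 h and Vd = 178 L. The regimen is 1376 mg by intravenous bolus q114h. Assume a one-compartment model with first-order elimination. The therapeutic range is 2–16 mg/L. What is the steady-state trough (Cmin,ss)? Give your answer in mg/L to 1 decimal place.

τ/t½ = 114/43 ≈ 2.6512, so fraction remaining f = (1/2)^(114/43) ≈ 0.1592.
At steady state, accumulation factor R = 1/(1 − e^(−kτ)) ≈ 1.1893.
Each bolus raises the concentration by D/Vd = 1376/178 ≈ 7.730 mg/L.
Steady-state peak Cmax,ss = C₀·R ≈ 7.730 × 1.1893 ≈ 9.193 mg/L.
Steady-state trough Cmin,ss = Cmax,ss·f ≈ 9.193 × 0.1592 ≈ 1.464 mg/L.
Trough 1.5 mg/L vs MEC 2 mg/L: subtherapeutic.

1.5 mg/L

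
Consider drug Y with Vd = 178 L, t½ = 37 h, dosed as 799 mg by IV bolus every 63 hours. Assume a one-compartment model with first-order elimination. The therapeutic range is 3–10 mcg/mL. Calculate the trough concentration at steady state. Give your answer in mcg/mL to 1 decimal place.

2.0 mcg/mL

τ/t½ = 63/37 ≈ 1.7027, so fraction remaining f = (1/2)^(63/37) ≈ 0.3072.
At steady state, accumulation factor R = 1/(1 − e^(−kτ)) ≈ 1.4434.
Each bolus raises the concentration by D/Vd = 799/178 ≈ 4.489 mcg/mL.
Cmax,ss = C₀/(1 − f) ≈ 4.489/0.6928 ≈ 6.480 mcg/mL.
Steady-state trough Cmin,ss = Cmax,ss·f ≈ 6.480 × 0.3072 ≈ 1.991 mcg/mL.
Trough 2.0 mcg/mL vs MEC 3 mcg/mL: subtherapeutic.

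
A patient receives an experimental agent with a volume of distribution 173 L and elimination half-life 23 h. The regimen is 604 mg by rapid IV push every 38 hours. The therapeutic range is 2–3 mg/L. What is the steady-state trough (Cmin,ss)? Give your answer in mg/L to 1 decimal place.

k = ln2/t½ = ln2/23 ≈ 0.030137 h⁻¹; fraction remaining f = e^(−kτ) = e^(−0.030137×38) ≈ 0.3182.
Accumulation ratio R = 1/(1 − f) ≈ 1/0.6818 ≈ 1.4667.
Each bolus raises the concentration by D/Vd = 604/173 ≈ 3.491 mg/L.
Cmax,ss = C₀/(1 − f) ≈ 3.491/0.6818 ≈ 5.120 mg/L.
One interval later, Cmin,ss = Cmax,ss·e^(−kτ) ≈ 5.120 × 0.3182 ≈ 1.629 mg/L.
Trough 1.6 mg/L vs MEC 2 mg/L: subtherapeutic.

1.6 mg/L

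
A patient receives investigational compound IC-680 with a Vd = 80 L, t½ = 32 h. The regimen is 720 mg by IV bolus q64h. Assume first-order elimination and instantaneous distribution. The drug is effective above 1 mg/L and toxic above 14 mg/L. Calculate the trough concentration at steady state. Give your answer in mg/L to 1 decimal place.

τ = 64 h = 2 half-lives, so f = (1/2)^2 = 0.25.
At steady state, R = 1/(1 − 0.25) = 4/3.
Single-dose peak C₀ = D/Vd = 720/80 = 9 mg/L.
Steady-state peak Cmax,ss = C₀·R = 9 × 4/3 ≈ 12.000 mg/L.
Steady-state trough Cmin,ss = Cmax,ss·f ≈ 12.000 × 0.25 ≈ 3.000 mg/L.
Trough 3.0 mg/L vs MEC 1 mg/L: adequate.

3.0 mg/L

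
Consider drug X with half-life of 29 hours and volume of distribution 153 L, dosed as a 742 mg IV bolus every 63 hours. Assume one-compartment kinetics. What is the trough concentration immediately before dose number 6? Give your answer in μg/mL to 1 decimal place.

1.4 μg/mL

f = (1/2)^(τ/t½) = (1/2)^(63/29) ≈ 0.2218.
C₀ = D/Vd = 742/153 ≈ 4.850 μg/mL.
Before the 6th dose, 5 doses have been given. Superposition: Cmin = C₀·(f + f² + … + f^5).
≈ 4.850 × (0.2218 + 0.0492 + 0.0109 + 0.0024 + 0.0005) ≈ 4.850 × 0.2848 ≈ 1.381 μg/mL.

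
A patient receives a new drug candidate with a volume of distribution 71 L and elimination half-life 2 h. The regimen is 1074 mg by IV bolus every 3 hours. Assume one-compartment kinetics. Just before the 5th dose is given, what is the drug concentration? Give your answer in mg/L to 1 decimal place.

8.1 mg/L

f = (1/2)^(τ/t½) = (1/2)^(3/2) ≈ 0.3536.
C₀ = D/Vd = 1074/71 ≈ 15.127 mg/L.
Before the 5th dose, 4 doses have been given. Superposition: Cmin = C₀·(f + f² + … + f^4).
≈ 15.127 × (0.3536 + 0.1250 + 0.0442 + 0.0156) ≈ 15.127 × 0.5384 ≈ 8.144 mg/L.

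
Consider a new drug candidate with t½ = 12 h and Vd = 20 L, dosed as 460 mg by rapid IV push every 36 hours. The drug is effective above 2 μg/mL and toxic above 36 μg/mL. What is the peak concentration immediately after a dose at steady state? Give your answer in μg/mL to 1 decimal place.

26.3 μg/mL

τ = 36 h = 3 half-lives, so f = (1/2)^3 = 0.125.
At steady state, R = 1/(1 − 0.125) = 8/7.
Single-dose peak C₀ = D/Vd = 460/20 = 23 μg/mL.
Steady-state peak Cmax,ss = C₀·R = 23 × 8/7 ≈ 26.286 μg/mL.
Peak 26.3 μg/mL vs MTC 36 μg/mL: below toxic threshold.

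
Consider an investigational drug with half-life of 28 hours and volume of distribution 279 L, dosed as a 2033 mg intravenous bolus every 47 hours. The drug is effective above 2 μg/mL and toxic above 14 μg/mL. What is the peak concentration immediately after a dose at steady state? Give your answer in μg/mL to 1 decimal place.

10.6 μg/mL

k = ln2/t½ = ln2/28 ≈ 0.024755 h⁻¹; fraction remaining f = e^(−kτ) = e^(−0.024755×47) ≈ 0.3124.
Accumulation ratio R = 1/(1 − f) ≈ 1/0.6876 ≈ 1.4543.
Each bolus raises the concentration by D/Vd = 2033/279 ≈ 7.287 μg/mL.
Steady-state peak Cmax,ss = C₀·R ≈ 7.287 × 1.4543 ≈ 10.597 μg/mL.
Peak 10.6 μg/mL vs MTC 14 μg/mL: below toxic threshold.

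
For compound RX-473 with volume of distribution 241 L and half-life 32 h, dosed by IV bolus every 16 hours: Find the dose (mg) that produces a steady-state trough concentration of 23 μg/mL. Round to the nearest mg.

2296 mg

τ/t½ = 16/32 ≈ 0.5, so f = (1/2)^(16/32) ≈ 0.707107.
Cmin,ss = (D/Vd)·f/(1−f), so D = Cmin,ss·Vd·(1−f)/f.
D = 23 × 241 × (1−f)/f ≈ 23 × 241 × 0.41421 ≈ 2295.97 mg.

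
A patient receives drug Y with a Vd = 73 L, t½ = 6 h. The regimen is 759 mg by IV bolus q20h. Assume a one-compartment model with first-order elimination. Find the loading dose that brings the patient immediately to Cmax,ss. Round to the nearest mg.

843 mg

f = (1/2)^(20/6) ≈ 0.099213; accumulation ratio R = 1/(1−f) ≈ 1.11014.
Loading dose to hit Cmax,ss on first dose: D_load = D_maint·R ≈ 759 × 1.11014 ≈ 842.60 mg.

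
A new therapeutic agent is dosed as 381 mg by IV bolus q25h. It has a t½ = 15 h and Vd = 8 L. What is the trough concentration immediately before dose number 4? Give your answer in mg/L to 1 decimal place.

21.2 mg/L

f = (1/2)^(τ/t½) = (1/2)^(25/15) ≈ 0.3150.
C₀ = D/Vd = 381/8 ≈ 47.625 mg/L.
Before the 4th dose, 3 doses have been given. Superposition: Cmin = C₀·(f + f² + … + f^3).
≈ 47.625 × (0.3150 + 0.0992 + 0.0313) ≈ 47.625 × 0.4455 ≈ 21.217 mg/L.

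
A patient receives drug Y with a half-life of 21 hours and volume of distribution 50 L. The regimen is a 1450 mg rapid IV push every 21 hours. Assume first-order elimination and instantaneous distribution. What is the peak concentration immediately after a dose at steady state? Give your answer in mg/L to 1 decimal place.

58.0 mg/L

τ = 21 h = 1 half-life, so f = (1/2)^1 = 0.5.
At steady state, R = 1/(1 − 0.5) = 2/1.
Single-dose peak C₀ = D/Vd = 1450/50 = 29 mg/L.
Steady-state peak Cmax,ss = C₀·R = 29 × 2/1 ≈ 58.000 mg/L.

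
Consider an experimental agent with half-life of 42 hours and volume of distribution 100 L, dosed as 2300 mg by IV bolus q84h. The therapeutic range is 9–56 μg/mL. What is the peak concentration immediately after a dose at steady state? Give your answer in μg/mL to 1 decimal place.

The dosing interval is 2 half-lives, so f = 2^(−2) = 0.25.
At steady state, R = 1/(1 − 0.25) = 4/3.
Single-dose peak C₀ = D/Vd = 2300/100 = 23 μg/mL.
Steady-state peak Cmax,ss = C₀·R = 23 × 4/3 ≈ 30.667 μg/mL.
Peak 30.7 μg/mL vs MTC 56 μg/mL: below toxic threshold.

30.7 μg/mL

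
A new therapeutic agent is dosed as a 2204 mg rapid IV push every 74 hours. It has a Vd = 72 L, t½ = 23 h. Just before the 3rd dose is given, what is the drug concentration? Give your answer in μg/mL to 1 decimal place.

f = (1/2)^(τ/t½) = (1/2)^(74/23) ≈ 0.1075.
C₀ = D/Vd = 2204/72 ≈ 30.611 μg/mL.
Before the 3rd dose, 2 doses have been given. Superposition: Cmin = C₀·(f + f²).
≈ 30.611 × (0.1075 + 0.0116) ≈ 30.611 × 0.1191 ≈ 3.646 μg/mL.

3.6 μg/mL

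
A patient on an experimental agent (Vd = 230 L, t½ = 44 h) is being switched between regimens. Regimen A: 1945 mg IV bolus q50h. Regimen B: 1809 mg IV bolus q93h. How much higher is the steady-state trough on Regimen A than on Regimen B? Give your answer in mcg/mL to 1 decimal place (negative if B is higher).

4.7 mcg/mL

Regimen A: f = (1/2)^(50/44) ≈ 0.4549; Cmin,ss = (1945/230)·f/(1−f) ≈ 7.057 mcg/mL.
Regimen B: f = (1/2)^(93/44) ≈ 0.2311; Cmin,ss = (1809/230)·f/(1−f) ≈ 2.364 mcg/mL.
Difference ≈ 7.057 − 2.364 ≈ 4.693 mcg/mL.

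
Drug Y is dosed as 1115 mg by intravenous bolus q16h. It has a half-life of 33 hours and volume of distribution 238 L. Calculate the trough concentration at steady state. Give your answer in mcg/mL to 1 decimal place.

11.7 mcg/mL

τ/t½ = 16/33 ≈ 0.48485, so fraction remaining f = (1/2)^(16/33) ≈ 0.7146.
At steady state, accumulation factor R = 1/(1 − e^(−kτ)) ≈ 3.5039.
Each bolus raises the concentration by D/Vd = 1115/238 ≈ 4.685 mcg/mL.
Cmax,ss = C₀/(1 − f) ≈ 4.685/0.2854 ≈ 16.416 mcg/mL.
One interval later, Cmin,ss = Cmax,ss·e^(−kτ) ≈ 16.416 × 0.7146 ≈ 11.731 mcg/mL.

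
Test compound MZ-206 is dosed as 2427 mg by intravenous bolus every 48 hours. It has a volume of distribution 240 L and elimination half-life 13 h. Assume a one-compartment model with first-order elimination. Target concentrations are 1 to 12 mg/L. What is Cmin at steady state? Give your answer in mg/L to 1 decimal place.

k = ln2/t½ = ln2/13 ≈ 0.053319 h⁻¹; fraction remaining f = e^(−kτ) = e^(−0.053319×48) ≈ 0.0774.
At steady state, accumulation factor R = 1/(1 − e^(−kτ)) ≈ 1.0839.
Each bolus raises the concentration by D/Vd = 2427/240 ≈ 10.113 mg/L.
Steady-state peak Cmax,ss = C₀·R ≈ 10.113 × 1.0839 ≈ 10.961 mg/L.
Steady-state trough Cmin,ss = Cmax,ss·f ≈ 10.961 × 0.0774 ≈ 0.848 mg/L.
Trough 0.8 mg/L vs MEC 1 mg/L: subtherapeutic.

0.8 mg/L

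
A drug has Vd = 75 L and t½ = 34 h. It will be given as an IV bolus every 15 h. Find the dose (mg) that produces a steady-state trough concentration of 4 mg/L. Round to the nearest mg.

τ/t½ = 15/34 ≈ 0.44118, so f = (1/2)^(15/34) ≈ 0.736534.
Cmin,ss = (D/Vd)·f/(1−f), so D = Cmin,ss·Vd·(1−f)/f.
D = 4 × 75 × (1−f)/f ≈ 4 × 75 × 0.35771 ≈ 107.31 mg.

107 mg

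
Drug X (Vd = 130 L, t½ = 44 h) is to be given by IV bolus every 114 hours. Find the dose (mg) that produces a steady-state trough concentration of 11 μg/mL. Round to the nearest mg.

τ/t½ = 114/44 ≈ 2.5909, so f = (1/2)^(114/44) ≈ 0.165981.
Cmin,ss = (D/Vd)·f/(1−f), so D = Cmin,ss·Vd·(1−f)/f.
D = 11 × 130 × (1−f)/f ≈ 11 × 130 × 5.02479 ≈ 7185.45 mg.

7185 mg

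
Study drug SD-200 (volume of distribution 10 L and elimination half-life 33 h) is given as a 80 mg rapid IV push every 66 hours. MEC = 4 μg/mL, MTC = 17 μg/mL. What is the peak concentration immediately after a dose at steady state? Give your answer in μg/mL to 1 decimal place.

The dosing interval is 2 half-lives, so f = 2^(−2) = 0.25.
At steady state, R = 1/(1 − 0.25) = 4/3.
Single-dose peak C₀ = D/Vd = 80/10 = 8 μg/mL.
Steady-state peak Cmax,ss = C₀·R = 8 × 4/3 ≈ 10.667 μg/mL.
Peak 10.7 μg/mL vs MTC 17 μg/mL: below toxic threshold.

10.7 μg/mL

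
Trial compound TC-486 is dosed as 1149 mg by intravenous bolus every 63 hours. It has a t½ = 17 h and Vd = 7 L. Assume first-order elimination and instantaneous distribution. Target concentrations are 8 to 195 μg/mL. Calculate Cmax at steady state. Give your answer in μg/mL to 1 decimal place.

Over one 63-h interval, 63/17 ≈ 3.7059 half-lives elapse, leaving f ≈ 0.0766 of each dose.
Accumulation ratio R = 1/(1 − f) ≈ 1/0.9234 ≈ 1.0830.
Each bolus raises the concentration by D/Vd = 1149/7 ≈ 164.143 μg/mL.
Steady-state peak Cmax,ss = C₀·R ≈ 164.143 × 1.0830 ≈ 177.767 μg/mL.
Peak 177.8 μg/mL vs MTC 195 μg/mL: below toxic threshold.

177.8 μg/mL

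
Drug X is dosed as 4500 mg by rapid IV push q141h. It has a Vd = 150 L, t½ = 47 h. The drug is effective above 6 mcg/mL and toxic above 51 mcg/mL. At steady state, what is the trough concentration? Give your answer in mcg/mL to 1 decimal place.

τ = 141 h = 3 half-lives, so f = (1/2)^3 = 0.125.
At steady state, R = 1/(1 − 0.125) = 8/7.
Single-dose peak C₀ = D/Vd = 4500/150 = 30 mcg/mL.
Steady-state peak Cmax,ss = C₀·R = 30 × 8/7 ≈ 34.286 mcg/mL.
Steady-state trough Cmin,ss = Cmax,ss·f ≈ 34.286 × 0.125 ≈ 4.286 mcg/mL.
Trough 4.3 mcg/mL vs MEC 6 mcg/mL: subtherapeutic.

4.3 mcg/mL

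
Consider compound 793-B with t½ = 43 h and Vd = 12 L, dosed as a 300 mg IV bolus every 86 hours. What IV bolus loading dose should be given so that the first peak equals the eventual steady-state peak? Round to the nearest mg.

400 mg

f = (1/2)^(86/43) ≈ 0.250000; accumulation ratio R = 1/(1−f) ≈ 1.33333.
Loading dose to hit Cmax,ss on first dose: D_load = D_maint·R ≈ 300 × 1.33333 ≈ 400.00 mg.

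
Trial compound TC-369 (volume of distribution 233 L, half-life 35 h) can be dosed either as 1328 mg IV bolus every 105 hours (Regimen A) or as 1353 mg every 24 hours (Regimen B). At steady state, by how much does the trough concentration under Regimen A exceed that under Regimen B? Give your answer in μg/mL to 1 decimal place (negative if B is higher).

-8.7 μg/mL

Regimen A: f = (1/2)^(105/35) ≈ 0.1250; Cmin,ss = (1328/233)·f/(1−f) ≈ 0.814 μg/mL.
Regimen B: f = (1/2)^(24/35) ≈ 0.6217; Cmin,ss = (1353/233)·f/(1−f) ≈ 9.543 μg/mL.
Difference ≈ 0.814 − 9.543 ≈ -8.729 μg/mL.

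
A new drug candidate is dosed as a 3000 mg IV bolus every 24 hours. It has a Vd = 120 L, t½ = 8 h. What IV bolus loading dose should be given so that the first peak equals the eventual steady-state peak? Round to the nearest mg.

3429 mg

f = (1/2)^(24/8) ≈ 0.125000; accumulation ratio R = 1/(1−f) ≈ 1.14286.
Loading dose to hit Cmax,ss on first dose: D_load = D_maint·R ≈ 3000 × 1.14286 ≈ 3428.58 mg.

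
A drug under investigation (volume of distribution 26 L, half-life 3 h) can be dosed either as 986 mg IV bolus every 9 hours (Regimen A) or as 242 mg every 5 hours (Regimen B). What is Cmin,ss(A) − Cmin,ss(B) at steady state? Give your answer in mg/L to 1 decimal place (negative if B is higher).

1.1 mg/L

Regimen A: f = (1/2)^(9/3) ≈ 0.1250; Cmin,ss = (986/26)·f/(1−f) ≈ 5.418 mg/L.
Regimen B: f = (1/2)^(5/3) ≈ 0.3150; Cmin,ss = (242/26)·f/(1−f) ≈ 4.280 mg/L.
Difference ≈ 5.418 − 4.280 ≈ 1.138 mg/L.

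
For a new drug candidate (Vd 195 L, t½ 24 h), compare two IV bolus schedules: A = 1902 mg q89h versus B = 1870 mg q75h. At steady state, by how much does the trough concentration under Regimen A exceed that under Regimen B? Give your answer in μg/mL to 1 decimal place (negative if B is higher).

-0.4 μg/mL

Regimen A: f = (1/2)^(89/24) ≈ 0.0765; Cmin,ss = (1902/195)·f/(1−f) ≈ 0.808 μg/mL.
Regimen B: f = (1/2)^(75/24) ≈ 0.1146; Cmin,ss = (1870/195)·f/(1−f) ≈ 1.241 μg/mL.
Difference ≈ 0.808 − 1.241 ≈ -0.433 μg/mL.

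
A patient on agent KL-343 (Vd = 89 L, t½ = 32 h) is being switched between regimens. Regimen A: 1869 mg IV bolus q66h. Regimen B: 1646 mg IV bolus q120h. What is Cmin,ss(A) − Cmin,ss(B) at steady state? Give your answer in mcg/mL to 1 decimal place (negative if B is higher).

Regimen A: f = (1/2)^(66/32) ≈ 0.2394; Cmin,ss = (1869/89)·f/(1−f) ≈ 6.610 mcg/mL.
Regimen B: f = (1/2)^(120/32) ≈ 0.0743; Cmin,ss = (1646/89)·f/(1−f) ≈ 1.484 mcg/mL.
Difference ≈ 6.610 − 1.484 ≈ 5.126 mcg/mL.

5.1 mcg/mL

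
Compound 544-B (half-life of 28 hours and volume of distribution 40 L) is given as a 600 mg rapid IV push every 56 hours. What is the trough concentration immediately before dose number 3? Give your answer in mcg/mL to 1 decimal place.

f = (1/2)^(τ/t½) = (1/2)^(56/28) ≈ 0.2500.
C₀ = D/Vd = 600/40 ≈ 15.000 mcg/mL.
Before the 3rd dose, 2 doses have been given. Superposition: Cmin = C₀·(f + f²).
≈ 15.000 × (0.2500 + 0.0625) ≈ 15.000 × 0.3125 ≈ 4.688 mcg/mL.

4.7 mcg/mL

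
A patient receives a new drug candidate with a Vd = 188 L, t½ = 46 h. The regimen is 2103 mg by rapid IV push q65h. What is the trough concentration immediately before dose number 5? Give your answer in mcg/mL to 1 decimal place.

f = (1/2)^(τ/t½) = (1/2)^(65/46) ≈ 0.3755.
C₀ = D/Vd = 2103/188 ≈ 11.186 mcg/mL.
Before the 5th dose, 4 doses have been given. Superposition: Cmin = C₀·(f + f² + … + f^4).
≈ 11.186 × (0.3755 + 0.1410 + 0.0529 + 0.0199) ≈ 11.186 × 0.5893 ≈ 6.592 mcg/mL.

6.6 mcg/mL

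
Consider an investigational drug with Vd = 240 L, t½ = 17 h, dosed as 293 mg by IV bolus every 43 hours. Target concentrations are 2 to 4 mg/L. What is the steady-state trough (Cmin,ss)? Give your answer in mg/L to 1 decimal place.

τ/t½ = 43/17 ≈ 2.5294, so fraction remaining f = (1/2)^(43/17) ≈ 0.1732.
Each bolus raises the concentration by D/Vd = 293/240 ≈ 1.221 mg/L.
Steady-state trough Cmin,ss = C₀·f/(1−f) ≈ 1.221 × 0.1732/0.8268 ≈ 0.256 mg/L.
Trough 0.3 mg/L vs MEC 2 mg/L: subtherapeutic.

0.3 mg/L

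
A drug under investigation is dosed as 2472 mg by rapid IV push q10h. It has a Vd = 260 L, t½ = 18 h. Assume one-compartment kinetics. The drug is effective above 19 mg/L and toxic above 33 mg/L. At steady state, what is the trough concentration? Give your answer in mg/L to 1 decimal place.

20.2 mg/L

k = ln2/t½ = ln2/18 ≈ 0.038508 h⁻¹; fraction remaining f = e^(−kτ) = e^(−0.038508×10) ≈ 0.6804.
Single-dose peak C₀ = D/Vd = 2472/260 ≈ 9.508 mg/L.
Steady-state trough Cmin,ss = C₀·f/(1−f) ≈ 9.508 × 0.6804/0.3196 ≈ 20.242 mg/L.
Trough 20.2 mg/L vs MEC 19 mg/L: adequate.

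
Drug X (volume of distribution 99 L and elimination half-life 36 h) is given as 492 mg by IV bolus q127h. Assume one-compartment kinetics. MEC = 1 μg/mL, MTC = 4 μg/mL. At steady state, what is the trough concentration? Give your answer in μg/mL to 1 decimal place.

Over one 127-h interval, 127/36 ≈ 3.5278 half-lives elapse, leaving f ≈ 0.0867 of each dose.
Each bolus raises the concentration by D/Vd = 492/99 ≈ 4.970 μg/mL.
Steady-state trough Cmin,ss = C₀·f/(1−f) ≈ 4.970 × 0.0867/0.9133 ≈ 0.472 μg/mL.
Trough 0.5 μg/mL vs MEC 1 μg/mL: subtherapeutic.

0.5 μg/mL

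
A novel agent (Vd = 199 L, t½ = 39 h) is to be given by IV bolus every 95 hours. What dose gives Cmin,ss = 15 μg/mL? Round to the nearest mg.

13167 mg

τ/t½ = 95/39 ≈ 2.4359, so f = (1/2)^(95/39) ≈ 0.184808.
Cmin,ss = (D/Vd)·f/(1−f), so D = Cmin,ss·Vd·(1−f)/f.
D = 15 × 199 × (1−f)/f ≈ 15 × 199 × 4.41102 ≈ 13166.89 mg.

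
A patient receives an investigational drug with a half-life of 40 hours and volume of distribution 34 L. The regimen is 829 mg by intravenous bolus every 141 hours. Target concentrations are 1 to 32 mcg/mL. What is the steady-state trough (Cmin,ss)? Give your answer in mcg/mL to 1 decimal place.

τ/t½ = 141/40 ≈ 3.525, so fraction remaining f = (1/2)^(141/40) ≈ 0.0869.
Each bolus raises the concentration by D/Vd = 829/34 ≈ 24.382 mcg/mL.
Steady-state trough Cmin,ss = C₀·f/(1−f) ≈ 24.382 × 0.0869/0.9131 ≈ 2.320 mcg/mL.
Trough 2.3 mcg/mL vs MEC 1 mcg/mL: adequate.

2.3 mcg/mL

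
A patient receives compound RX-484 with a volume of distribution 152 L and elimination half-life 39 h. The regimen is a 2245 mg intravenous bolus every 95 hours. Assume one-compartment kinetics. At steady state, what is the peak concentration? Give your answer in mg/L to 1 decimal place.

k = ln2/t½ = ln2/39 ≈ 0.017773 h⁻¹; fraction remaining f = e^(−kτ) = e^(−0.017773×95) ≈ 0.1848.
At steady state, accumulation factor R = 1/(1 − e^(−kτ)) ≈ 1.2267.
Each bolus raises the concentration by D/Vd = 2245/152 ≈ 14.770 mg/L.
Steady-state peak Cmax,ss = C₀·R ≈ 14.770 × 1.2267 ≈ 18.118 mg/L.

18.1 mg/L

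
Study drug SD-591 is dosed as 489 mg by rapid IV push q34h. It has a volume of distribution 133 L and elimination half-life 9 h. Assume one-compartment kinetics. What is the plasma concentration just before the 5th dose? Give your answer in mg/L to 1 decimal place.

0.3 mg/L

f = (1/2)^(τ/t½) = (1/2)^(34/9) ≈ 0.0729.
C₀ = D/Vd = 489/133 ≈ 3.677 mg/L.
Before the 5th dose, 4 doses have been given. Superposition: Cmin = C₀·(f + f² + … + f^4).
≈ 3.677 × (0.0729 + 0.0053 + 0.0004 + 0.0000) ≈ 3.677 × 0.0786 ≈ 0.289 mg/L.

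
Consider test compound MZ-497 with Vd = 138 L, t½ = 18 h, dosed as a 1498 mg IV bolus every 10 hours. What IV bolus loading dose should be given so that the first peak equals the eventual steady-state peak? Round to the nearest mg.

4687 mg

f = (1/2)^(10/18) ≈ 0.680395; accumulation ratio R = 1/(1−f) ≈ 3.12886.
Loading dose to hit Cmax,ss on first dose: D_load = D_maint·R ≈ 1498 × 3.12886 ≈ 4687.03 mg.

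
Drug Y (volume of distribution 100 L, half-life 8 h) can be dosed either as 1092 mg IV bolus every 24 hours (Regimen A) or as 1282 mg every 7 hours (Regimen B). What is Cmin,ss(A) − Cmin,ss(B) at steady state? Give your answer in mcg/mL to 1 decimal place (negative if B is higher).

Regimen A: f = (1/2)^(24/8) ≈ 0.1250; Cmin,ss = (1092/100)·f/(1−f) ≈ 1.560 mcg/mL.
Regimen B: f = (1/2)^(7/8) ≈ 0.5453; Cmin,ss = (1282/100)·f/(1−f) ≈ 15.374 mcg/mL.
Difference ≈ 1.560 − 15.374 ≈ -13.814 mcg/mL.

-13.8 mcg/mL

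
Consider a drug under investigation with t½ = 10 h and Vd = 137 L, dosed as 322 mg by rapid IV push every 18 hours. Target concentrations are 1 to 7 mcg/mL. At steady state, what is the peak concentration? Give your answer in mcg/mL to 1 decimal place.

τ/t½ = 18/10 ≈ 1.8, so fraction remaining f = (1/2)^(18/10) ≈ 0.2872.
At steady state, accumulation factor R = 1/(1 − e^(−kτ)) ≈ 1.4029.
Each bolus raises the concentration by D/Vd = 322/137 ≈ 2.350 mcg/mL.
Cmax,ss = C₀/(1 − f) ≈ 2.350/0.7128 ≈ 3.297 mcg/mL.
Peak 3.3 mcg/mL vs MTC 7 mcg/mL: below toxic threshold.

3.3 mcg/mL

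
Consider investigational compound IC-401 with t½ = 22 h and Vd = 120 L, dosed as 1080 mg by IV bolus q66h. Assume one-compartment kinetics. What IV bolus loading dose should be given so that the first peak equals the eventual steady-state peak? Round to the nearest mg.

f = (1/2)^(66/22) ≈ 0.125000; accumulation ratio R = 1/(1−f) ≈ 1.14286.
Loading dose to hit Cmax,ss on first dose: D_load = D_maint·R ≈ 1080 × 1.14286 ≈ 1234.29 mg.

1234 mg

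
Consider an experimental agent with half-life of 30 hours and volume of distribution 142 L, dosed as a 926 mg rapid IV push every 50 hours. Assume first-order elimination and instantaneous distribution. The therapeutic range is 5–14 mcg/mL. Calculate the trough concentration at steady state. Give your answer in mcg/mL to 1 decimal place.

k = ln2/t½ = ln2/30 ≈ 0.023105 h⁻¹; fraction remaining f = e^(−kτ) = e^(−0.023105×50) ≈ 0.3150.
Accumulation ratio R = 1/(1 − f) ≈ 1/0.6850 ≈ 1.4599.
Each bolus raises the concentration by D/Vd = 926/142 ≈ 6.521 mcg/mL.
Cmax,ss = C₀/(1 − f) ≈ 6.521/0.6850 ≈ 9.520 mcg/mL.
Steady-state trough Cmin,ss = Cmax,ss·f ≈ 9.520 × 0.3150 ≈ 2.999 mcg/mL.
Trough 3.0 mcg/mL vs MEC 5 mcg/mL: subtherapeutic.

3.0 mcg/mL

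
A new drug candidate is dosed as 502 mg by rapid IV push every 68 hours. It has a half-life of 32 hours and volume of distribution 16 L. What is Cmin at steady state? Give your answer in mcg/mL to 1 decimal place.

τ/t½ = 68/32 ≈ 2.125, so fraction remaining f = (1/2)^(68/32) ≈ 0.2293.
Accumulation ratio R = 1/(1 − f) ≈ 1/0.7707 ≈ 1.2975.
Single-dose peak C₀ = D/Vd = 502/16 ≈ 31.375 mcg/mL.
Cmax,ss = C₀/(1 − f) ≈ 31.375/0.7707 ≈ 40.710 mcg/mL.
One interval later, Cmin,ss = Cmax,ss·e^(−kτ) ≈ 40.710 × 0.2293 ≈ 9.335 mcg/mL.

9.3 mcg/mL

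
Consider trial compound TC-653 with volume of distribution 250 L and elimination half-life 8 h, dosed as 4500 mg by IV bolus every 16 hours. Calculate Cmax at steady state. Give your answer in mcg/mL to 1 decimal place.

τ = 16 h = 2 half-lives, so f = (1/2)^2 = 0.25.
Accumulation ratio R = 1/(1 − f) = 1/0.75 = 4/3.
Single-dose peak C₀ = D/Vd = 4500/250 = 18 mcg/mL.
Steady-state peak Cmax,ss = C₀·R = 18 × 4/3 ≈ 24.000 mcg/mL.

24.0 mcg/mL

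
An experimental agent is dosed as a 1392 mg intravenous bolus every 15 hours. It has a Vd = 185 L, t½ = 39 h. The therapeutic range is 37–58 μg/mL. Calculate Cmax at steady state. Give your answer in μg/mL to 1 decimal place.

32.2 μg/mL

τ/t½ = 15/39 ≈ 0.38462, so fraction remaining f = (1/2)^(15/39) ≈ 0.7660.
At steady state, accumulation factor R = 1/(1 − e^(−kτ)) ≈ 4.2735.
Each bolus raises the concentration by D/Vd = 1392/185 ≈ 7.524 μg/mL.
Cmax,ss = C₀/(1 − f) ≈ 7.524/0.2340 ≈ 32.154 μg/mL.
Peak 32.2 μg/mL vs MTC 58 μg/mL: below toxic threshold.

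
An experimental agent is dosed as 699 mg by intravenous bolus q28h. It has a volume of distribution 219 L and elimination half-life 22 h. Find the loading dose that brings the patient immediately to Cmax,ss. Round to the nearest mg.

f = (1/2)^(28/22) ≈ 0.413877; accumulation ratio R = 1/(1−f) ≈ 1.70613.
Loading dose to hit Cmax,ss on first dose: D_load = D_maint·R ≈ 699 × 1.70613 ≈ 1192.58 mg.

1193 mg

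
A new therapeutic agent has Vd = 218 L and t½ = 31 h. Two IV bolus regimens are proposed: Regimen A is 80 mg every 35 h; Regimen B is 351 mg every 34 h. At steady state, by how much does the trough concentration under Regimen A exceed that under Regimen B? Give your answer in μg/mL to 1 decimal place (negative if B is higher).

Regimen A: f = (1/2)^(35/31) ≈ 0.4572; Cmin,ss = (80/218)·f/(1−f) ≈ 0.309 μg/mL.
Regimen B: f = (1/2)^(34/31) ≈ 0.4676; Cmin,ss = (351/218)·f/(1−f) ≈ 1.414 μg/mL.
Difference ≈ 0.309 − 1.414 ≈ -1.105 μg/mL.

-1.1 μg/mL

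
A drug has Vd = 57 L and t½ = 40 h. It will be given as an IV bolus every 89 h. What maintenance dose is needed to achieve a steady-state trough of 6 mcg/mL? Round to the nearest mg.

1257 mg

τ/t½ = 89/40 ≈ 2.225, so f = (1/2)^(89/40) ≈ 0.213899.
Cmin,ss = (D/Vd)·f/(1−f), so D = Cmin,ss·Vd·(1−f)/f.
D = 6 × 57 × (1−f)/f ≈ 6 × 57 × 3.67510 ≈ 1256.88 mg.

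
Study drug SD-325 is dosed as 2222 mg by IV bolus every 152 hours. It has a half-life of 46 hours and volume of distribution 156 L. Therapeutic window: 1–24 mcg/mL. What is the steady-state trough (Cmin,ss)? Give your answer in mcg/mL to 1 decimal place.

1.6 mcg/mL

Over one 152-h interval, 152/46 ≈ 3.3043 half-lives elapse, leaving f ≈ 0.1012 of each dose.
At steady state, accumulation factor R = 1/(1 − e^(−kτ)) ≈ 1.1126.
Single-dose peak C₀ = D/Vd = 2222/156 ≈ 14.244 mcg/mL.
Cmax,ss = C₀/(1 − f) ≈ 14.244/0.8988 ≈ 15.848 mcg/mL.
One interval later, Cmin,ss = Cmax,ss·e^(−kτ) ≈ 15.848 × 0.1012 ≈ 1.604 mcg/mL.
Trough 1.6 mcg/mL vs MEC 1 mcg/mL: adequate.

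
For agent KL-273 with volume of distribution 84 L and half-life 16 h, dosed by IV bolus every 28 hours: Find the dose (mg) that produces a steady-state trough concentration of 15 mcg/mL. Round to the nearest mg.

τ/t½ = 28/16 ≈ 1.75, so f = (1/2)^(28/16) ≈ 0.297302.
Cmin,ss = (D/Vd)·f/(1−f), so D = Cmin,ss·Vd·(1−f)/f.
D = 15 × 84 × (1−f)/f ≈ 15 × 84 × 2.36358 ≈ 2978.11 mg.

2978 mg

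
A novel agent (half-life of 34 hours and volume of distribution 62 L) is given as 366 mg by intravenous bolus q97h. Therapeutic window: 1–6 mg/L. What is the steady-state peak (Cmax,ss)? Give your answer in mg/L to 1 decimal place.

k = ln2/t½ = ln2/34 ≈ 0.020387 h⁻¹; fraction remaining f = e^(−kτ) = e^(−0.020387×97) ≈ 0.1384.
Accumulation ratio R = 1/(1 − f) ≈ 1/0.8616 ≈ 1.1606.
Each bolus raises the concentration by D/Vd = 366/62 ≈ 5.903 mg/L.
Cmax,ss = C₀/(1 − f) ≈ 5.903/0.8616 ≈ 6.851 mg/L.
Peak 6.9 mg/L vs MTC 6 mg/L: exceeds toxic threshold.

6.9 mg/L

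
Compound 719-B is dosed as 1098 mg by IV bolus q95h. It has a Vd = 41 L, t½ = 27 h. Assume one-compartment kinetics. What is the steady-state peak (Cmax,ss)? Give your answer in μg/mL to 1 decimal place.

k = ln2/t½ = ln2/27 ≈ 0.025672 h⁻¹; fraction remaining f = e^(−kτ) = e^(−0.025672×95) ≈ 0.0873.
Accumulation ratio R = 1/(1 − f) ≈ 1/0.9127 ≈ 1.0957.
Each bolus raises the concentration by D/Vd = 1098/41 ≈ 26.780 μg/mL.
Cmax,ss = C₀/(1 − f) ≈ 26.780/0.9127 ≈ 29.342 μg/mL.

29.3 μg/mL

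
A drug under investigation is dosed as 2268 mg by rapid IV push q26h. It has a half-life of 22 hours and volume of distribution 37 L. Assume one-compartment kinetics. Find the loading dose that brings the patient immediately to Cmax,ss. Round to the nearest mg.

f = (1/2)^(26/22) ≈ 0.440796; accumulation ratio R = 1/(1−f) ≈ 1.78826.
Loading dose to hit Cmax,ss on first dose: D_load = D_maint·R ≈ 2268 × 1.78826 ≈ 4055.77 mg.

4056 mg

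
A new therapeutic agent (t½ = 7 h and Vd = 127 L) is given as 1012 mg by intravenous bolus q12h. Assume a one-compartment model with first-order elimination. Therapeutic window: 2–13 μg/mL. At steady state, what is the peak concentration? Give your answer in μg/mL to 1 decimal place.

11.5 μg/mL

τ/t½ = 12/7 ≈ 1.7143, so fraction remaining f = (1/2)^(12/7) ≈ 0.3048.
Accumulation ratio R = 1/(1 − f) ≈ 1/0.6952 ≈ 1.4384.
Single-dose peak C₀ = D/Vd = 1012/127 ≈ 7.969 μg/mL.
Steady-state peak Cmax,ss = C₀·R ≈ 7.969 × 1.4384 ≈ 11.463 μg/mL.
Peak 11.5 μg/mL vs MTC 13 μg/mL: below toxic threshold.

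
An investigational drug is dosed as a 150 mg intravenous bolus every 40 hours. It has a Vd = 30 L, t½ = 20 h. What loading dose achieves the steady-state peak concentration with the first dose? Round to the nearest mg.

f = (1/2)^(40/20) ≈ 0.250000; accumulation ratio R = 1/(1−f) ≈ 1.33333.
Loading dose to hit Cmax,ss on first dose: D_load = D_maint·R ≈ 150 × 1.33333 ≈ 200.00 mg.

200 mg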